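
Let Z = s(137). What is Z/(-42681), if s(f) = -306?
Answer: 102/14227 ≈ 0.0071695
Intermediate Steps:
Z = -306
Z/(-42681) = -306/(-42681) = -306*(-1/42681) = 102/14227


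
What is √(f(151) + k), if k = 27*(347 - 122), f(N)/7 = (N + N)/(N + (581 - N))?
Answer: √41875741/83 ≈ 77.966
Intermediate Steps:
f(N) = 2*N/83 (f(N) = 7*((N + N)/(N + (581 - N))) = 7*((2*N)/581) = 7*((2*N)*(1/581)) = 7*(2*N/581) = 2*N/83)
k = 6075 (k = 27*225 = 6075)
√(f(151) + k) = √((2/83)*151 + 6075) = √(302/83 + 6075) = √(504527/83) = √41875741/83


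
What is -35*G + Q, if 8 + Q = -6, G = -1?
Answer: 21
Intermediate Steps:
Q = -14 (Q = -8 - 6 = -14)
-35*G + Q = -35*(-1) - 14 = 35 - 14 = 21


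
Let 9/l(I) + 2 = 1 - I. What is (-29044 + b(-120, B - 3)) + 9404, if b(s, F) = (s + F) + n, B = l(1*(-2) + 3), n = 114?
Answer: -39307/2 ≈ -19654.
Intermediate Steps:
l(I) = 9/(-1 - I) (l(I) = 9/(-2 + (1 - I)) = 9/(-1 - I))
B = -9/2 (B = -9/(1 + (1*(-2) + 3)) = -9/(1 + (-2 + 3)) = -9/(1 + 1) = -9/2 ≈ -4.5000)
b(s, F) = 114 + F + s (b(s, F) = (s + F) + 114 = (F + s) + 114 = 114 + F + s)
(-29044 + b(-120, B - 3)) + 9404 = (-29044 + (114 + (-9/2 - 3) - 120)) + 9404 = (-29044 + (114 - 15/2 - 120)) + 9404 = (-29044 - 27/2) + 9404 = -58115/2 + 9404 = -39307/2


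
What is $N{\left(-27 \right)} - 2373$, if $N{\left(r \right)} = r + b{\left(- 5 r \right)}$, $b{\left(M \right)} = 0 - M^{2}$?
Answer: $-20625$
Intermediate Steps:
$b{\left(M \right)} = - M^{2}$
$N{\left(r \right)} = r - 25 r^{2}$ ($N{\left(r \right)} = r - \left(- 5 r\right)^{2} = r - 25 r^{2}$)
$N{\left(-27 \right)} - 2373 = - 27 \left(1 - -675\right) - 2373 = - 27 \left(1 + 675\right) - 2373 = \left(-27\right) 676 - 2373 = -18252 - 2373 = -20625$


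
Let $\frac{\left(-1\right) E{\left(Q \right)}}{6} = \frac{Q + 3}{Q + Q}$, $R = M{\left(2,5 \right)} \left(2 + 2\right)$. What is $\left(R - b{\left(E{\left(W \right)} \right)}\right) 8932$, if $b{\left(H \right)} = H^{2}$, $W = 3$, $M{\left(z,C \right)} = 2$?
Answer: $-250096$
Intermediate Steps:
$R = 8$ ($R = 2 \left(2 + 2\right) = 2 \cdot 4 = 8$)
$E{\left(Q \right)} = - \frac{3 \left(3 + Q\right)}{Q}$ ($E{\left(Q \right)} = - 6 \frac{Q + 3}{Q + Q} = - 6 \frac{3 + Q}{2 Q} = - \frac{3 \left(3 + Q\right)}{Q}$)
$\left(R - b{\left(E{\left(W \right)} \right)}\right) 8932 = \left(8 - \left(-3 - \frac{9}{3}\right)^{2}\right) 8932 = \left(8 - \left(-3 - 3\right)^{2}\right) 8932 = \left(8 - \left(-6\right)^{2}\right) 8932 = \left(8 - 36\right) 8932 = \left(-28\right) 8932 = -250096$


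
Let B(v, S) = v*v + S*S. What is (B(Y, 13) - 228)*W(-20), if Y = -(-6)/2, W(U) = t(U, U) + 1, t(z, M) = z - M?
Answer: -50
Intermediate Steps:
W(U) = 1 (W(U) = (U - U) + 1 = 0 + 1 = 1)
Y = 3 (Y = -(-6)/2 = -2*(-3/2) = 3)
B(v, S) = S**2 + v**2 (B(v, S) = v**2 + S**2 = S**2 + v**2)
(B(Y, 13) - 228)*W(-20) = ((13**2 + 3**2) - 228)*1 = ((169 + 9) - 228)*1 = (178 - 228)*1 = -50*1 = -50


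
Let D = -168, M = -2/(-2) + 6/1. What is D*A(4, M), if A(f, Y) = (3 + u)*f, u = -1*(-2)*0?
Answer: -2016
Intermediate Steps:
M = 7 (M = -2*(-½) + 6*1 = 1 + 6 = 7)
u = 0 (u = 2*0 = 0)
A(f, Y) = 3*f (A(f, Y) = (3 + 0)*f = 3*f)
D*A(4, M) = -504*4 = -168*12 = -2016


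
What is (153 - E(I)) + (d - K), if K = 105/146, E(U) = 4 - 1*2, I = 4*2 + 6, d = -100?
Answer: 7341/146 ≈ 50.281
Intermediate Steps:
I = 14 (I = 8 + 6 = 14)
E(U) = 2 (E(U) = 4 - 2 = 2)
K = 105/146 (K = 105*(1/146) = 105/146 ≈ 0.71918)
(153 - E(I)) + (d - K) = (153 - 1*2) + (-100 - 1*105/146) = (153 - 2) + (-100 - 105/146) = 151 - 14705/146 = 7341/146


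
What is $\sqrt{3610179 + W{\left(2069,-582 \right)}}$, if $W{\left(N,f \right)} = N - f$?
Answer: $\sqrt{3612830} \approx 1900.7$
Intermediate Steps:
$\sqrt{3610179 + W{\left(2069,-582 \right)}} = \sqrt{3610179 + \left(2069 - -582\right)} = \sqrt{3610179 + \left(2069 + 582\right)} = \sqrt{3610179 + 2651} = \sqrt{3612830}$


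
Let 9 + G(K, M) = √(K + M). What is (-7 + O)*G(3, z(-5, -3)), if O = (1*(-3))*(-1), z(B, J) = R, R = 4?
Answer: 36 - 4*√7 ≈ 25.417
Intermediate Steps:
z(B, J) = 4
O = 3 (O = -3*(-1) = 3)
G(K, M) = -9 + √(K + M)
(-7 + O)*G(3, z(-5, -3)) = (-7 + 3)*(-9 + √(3 + 4)) = -4*(-9 + √7) = 36 - 4*√7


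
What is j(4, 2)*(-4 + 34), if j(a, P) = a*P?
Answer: 240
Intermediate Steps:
j(a, P) = P*a
j(4, 2)*(-4 + 34) = (2*4)*(-4 + 34) = 8*30 = 240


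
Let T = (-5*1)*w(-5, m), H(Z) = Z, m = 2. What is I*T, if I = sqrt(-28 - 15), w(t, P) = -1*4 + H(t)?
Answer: 45*I*sqrt(43) ≈ 295.08*I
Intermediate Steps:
w(t, P) = -4 + t (w(t, P) = -1*4 + t = -4 + t)
T = 45 (T = (-5*1)*(-4 - 5) = -5*(-9) = 45)
I = I*sqrt(43) (I = sqrt(-43) = I*sqrt(43) ≈ 6.5574*I)
I*T = (I*sqrt(43))*45 = 45*I*sqrt(43)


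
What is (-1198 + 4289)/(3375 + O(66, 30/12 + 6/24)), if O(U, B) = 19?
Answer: 3091/3394 ≈ 0.91072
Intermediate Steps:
(-1198 + 4289)/(3375 + O(66, 30/12 + 6/24)) = (-1198 + 4289)/(3375 + 19) = 3091/3394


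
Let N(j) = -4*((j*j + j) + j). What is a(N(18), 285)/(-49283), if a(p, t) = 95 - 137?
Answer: 42/49283 ≈ 0.00085222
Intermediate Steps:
N(j) = -8*j - 4*j² (N(j) = -4*((j² + j) + j) = -4*((j + j²) + j) = -4*(j² + 2*j) = -8*j - 4*j²)
a(p, t) = -42
a(N(18), 285)/(-49283) = -42/(-49283) = -42*(-1/49283) = 42/49283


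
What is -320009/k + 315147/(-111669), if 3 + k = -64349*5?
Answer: -21887610645/11976425804 ≈ -1.8276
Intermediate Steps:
k = -321748 (k = -3 - 64349*5 = -3 - 321745 = -321748)
-320009/k + 315147/(-111669) = -320009/(-321748) + 315147/(-111669) = -320009*(-1/321748) + 315147*(-1/111669) = 320009/321748 - 105049/37223 = -21887610645/11976425804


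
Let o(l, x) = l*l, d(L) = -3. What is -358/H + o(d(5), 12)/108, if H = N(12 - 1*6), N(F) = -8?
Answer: 269/6 ≈ 44.833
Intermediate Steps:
H = -8
o(l, x) = l²
-358/H + o(d(5), 12)/108 = -358/(-8) + (-3)²/108 = -358*(-⅛) + 9*(1/108) = 179/4 + 1/12 = 269/6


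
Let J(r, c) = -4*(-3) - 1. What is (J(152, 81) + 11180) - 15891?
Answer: -4700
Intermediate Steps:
J(r, c) = 11 (J(r, c) = 12 - 1 = 11)
(J(152, 81) + 11180) - 15891 = (11 + 11180) - 15891 = 11191 - 15891 = -4700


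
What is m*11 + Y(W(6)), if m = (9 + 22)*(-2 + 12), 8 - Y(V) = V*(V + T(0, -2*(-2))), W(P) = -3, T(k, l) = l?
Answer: 3421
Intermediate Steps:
Y(V) = 8 - V*(4 + V) (Y(V) = 8 - V*(V - 2*(-2)) = 8 - V*(V + 4) = 8 - V*(4 + V))
m = 310 (m = 31*10 = 310)
m*11 + Y(W(6)) = 310*11 + (8 - 1*(-3)**2 - 4*(-3)) = 3410 + (8 - 1*9 + 12) = 3410 + (8 - 9 + 12) = 3410 + 11 = 3421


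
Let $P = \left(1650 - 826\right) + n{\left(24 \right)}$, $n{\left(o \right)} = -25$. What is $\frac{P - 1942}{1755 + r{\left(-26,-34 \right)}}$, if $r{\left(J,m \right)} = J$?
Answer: $- \frac{1143}{1729} \approx -0.66108$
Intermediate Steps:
$P = 799$ ($P = \left(1650 - 826\right) - 25 = 824 - 25 = 799$)
$\frac{P - 1942}{1755 + r{\left(-26,-34 \right)}} = \frac{799 - 1942}{1755 - 26} = \frac{799 - 1942}{1729} = \left(799 - 1942\right) \frac{1}{1729} = \left(-1143\right) \frac{1}{1729} = - \frac{1143}{1729}$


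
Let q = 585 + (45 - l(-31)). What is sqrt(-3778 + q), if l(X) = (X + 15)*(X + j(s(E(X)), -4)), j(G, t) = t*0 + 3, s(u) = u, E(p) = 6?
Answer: 2*I*sqrt(899) ≈ 59.967*I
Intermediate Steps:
j(G, t) = 3 (j(G, t) = 0 + 3 = 3)
l(X) = (3 + X)*(15 + X) (l(X) = (X + 15)*(X + 3) = (15 + X)*(3 + X) = (3 + X)*(15 + X))
q = 182 (q = 585 + (45 - (45 + (-31)**2 + 18*(-31))) = 585 + (45 - (45 + 961 - 558)) = 585 + (45 - 1*448) = 585 + (45 - 448) = 585 - 403 = 182)
sqrt(-3778 + q) = sqrt(-3778 + 182) = sqrt(-3596) = 2*I*sqrt(899)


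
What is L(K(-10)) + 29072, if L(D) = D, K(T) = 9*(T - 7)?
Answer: 28919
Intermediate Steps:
K(T) = -63 + 9*T (K(T) = 9*(-7 + T) = -63 + 9*T)
L(K(-10)) + 29072 = (-63 + 9*(-10)) + 29072 = (-63 - 90) + 29072 = -153 + 29072 = 28919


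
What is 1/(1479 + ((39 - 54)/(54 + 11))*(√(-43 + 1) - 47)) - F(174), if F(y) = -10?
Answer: 208413878/20839989 + 13*I*√42/125039934 ≈ 10.001 + 6.7378e-7*I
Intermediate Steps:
1/(1479 + ((39 - 54)/(54 + 11))*(√(-43 + 1) - 47)) - F(174) = 1/(1479 + ((39 - 54)/(54 + 11))*(√(-43 + 1) - 47)) - 1*(-10) = 1/(1479 + (-15/65)*(√(-42) - 47)) + 10 = 1/(1479 + (-15*1/65)*(I*√42 - 47)) + 10 = 1/(1479 - 3*(-47 + I*√42)/13) + 10 = 1/(1479 + (141/13 - 3*I*√42/13)) + 10 = 1/(19368/13 - 3*I*√42/13) + 10 = 10 + 1/(19368/13 - 3*I*√42/13)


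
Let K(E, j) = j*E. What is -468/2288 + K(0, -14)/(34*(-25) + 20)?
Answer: -9/44 ≈ -0.20455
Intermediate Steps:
K(E, j) = E*j
-468/2288 + K(0, -14)/(34*(-25) + 20) = -468/2288 + (0*(-14))/(34*(-25) + 20) = -468*1/2288 + 0/(-850 + 20) = -9/44 + 0/(-830) = -9/44 + 0*(-1/830) = -9/44 + 0 = -9/44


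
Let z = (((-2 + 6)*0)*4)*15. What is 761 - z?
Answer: 761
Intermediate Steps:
z = 0 (z = ((4*0)*4)*15 = (0*4)*15 = 0*15 = 0)
761 - z = 761 - 1*0 = 761 + 0 = 761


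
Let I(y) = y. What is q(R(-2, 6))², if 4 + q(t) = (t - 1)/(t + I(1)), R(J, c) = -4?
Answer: 49/9 ≈ 5.4444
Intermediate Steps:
q(t) = -4 + (-1 + t)/(1 + t) (q(t) = -4 + (t - 1)/(t + 1) = -4 + (-1 + t)/(1 + t))
q(R(-2, 6))² = ((-5 - 3*(-4))/(1 - 4))² = ((-5 + 12)/(-3))² = (-⅓*7)² = (-7/3)² = 49/9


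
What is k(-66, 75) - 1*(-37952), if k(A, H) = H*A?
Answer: 33002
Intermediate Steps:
k(A, H) = A*H
k(-66, 75) - 1*(-37952) = -66*75 - 1*(-37952) = -4950 + 37952 = 33002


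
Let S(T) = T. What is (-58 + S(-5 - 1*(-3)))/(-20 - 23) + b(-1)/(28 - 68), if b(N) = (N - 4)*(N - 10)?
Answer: 7/344 ≈ 0.020349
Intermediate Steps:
b(N) = (-10 + N)*(-4 + N) (b(N) = (-4 + N)*(-10 + N) = (-10 + N)*(-4 + N))
(-58 + S(-5 - 1*(-3)))/(-20 - 23) + b(-1)/(28 - 68) = (-58 + (-5 - 1*(-3)))/(-20 - 23) + (40 + (-1)² - 14*(-1))/(28 - 68) = (-58 + (-5 + 3))/(-43) + (40 + 1 + 14)/(-40) = (-58 - 2)*(-1/43) - 1/40*55 = -60*(-1/43) - 11/8 = 60/43 - 11/8 = 7/344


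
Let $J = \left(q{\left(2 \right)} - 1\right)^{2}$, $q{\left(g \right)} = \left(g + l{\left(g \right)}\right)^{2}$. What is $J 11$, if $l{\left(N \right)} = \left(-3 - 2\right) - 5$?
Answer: $43659$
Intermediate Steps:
$l{\left(N \right)} = -10$ ($l{\left(N \right)} = -5 - 5 = -10$)
$q{\left(g \right)} = \left(-10 + g\right)^{2}$ ($q{\left(g \right)} = \left(g - 10\right)^{2} = \left(-10 + g\right)^{2}$)
$J = 3969$ ($J = \left(\left(-10 + 2\right)^{2} - 1\right)^{2} = \left(\left(-8\right)^{2} - 1\right)^{2} = \left(64 - 1\right)^{2} = 63^{2} = 3969$)
$J 11 = 3969 \cdot 11 = 43659$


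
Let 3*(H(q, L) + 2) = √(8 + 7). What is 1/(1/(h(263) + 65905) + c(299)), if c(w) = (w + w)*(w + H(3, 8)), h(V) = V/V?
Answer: 2314348710433566/411034450655213041387 - 2597473299928*√15/411034450655213041387 ≈ 5.6061e-6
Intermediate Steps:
h(V) = 1
H(q, L) = -2 + √15/3 (H(q, L) = -2 + √(8 + 7)/3 = -2 + √15/3)
c(w) = 2*w*(-2 + w + √15/3) (c(w) = (w + w)*(w + (-2 + √15/3)) = (2*w)*(-2 + w + √15/3) = 2*w*(-2 + w + √15/3))
1/(1/(h(263) + 65905) + c(299)) = 1/(1/(1 + 65905) + (⅔)*299*(-6 + √15 + 3*299)) = 1/(1/65906 + (⅔)*299*(-6 + √15 + 897)) = 1/(1/65906 + (⅔)*299*(891 + √15)) = 1/(1/65906 + (177606 + 598*√15/3)) = 1/(11705301037/65906 + 598*√15/3)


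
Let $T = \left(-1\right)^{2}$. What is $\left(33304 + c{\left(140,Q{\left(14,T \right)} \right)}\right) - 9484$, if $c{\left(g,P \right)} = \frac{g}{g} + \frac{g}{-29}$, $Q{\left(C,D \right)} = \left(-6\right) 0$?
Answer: $\frac{690669}{29} \approx 23816.0$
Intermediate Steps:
$T = 1$
$Q{\left(C,D \right)} = 0$
$c{\left(g,P \right)} = 1 - \frac{g}{29}$ ($c{\left(g,P \right)} = 1 + g \left(- \frac{1}{29}\right) = 1 - \frac{g}{29}$)
$\left(33304 + c{\left(140,Q{\left(14,T \right)} \right)}\right) - 9484 = \left(33304 + \left(1 - \frac{140}{29}\right)\right) - 9484 = \left(33304 - \frac{111}{29}\right) - 9484 = \frac{965705}{29} - 9484 = \frac{690669}{29}$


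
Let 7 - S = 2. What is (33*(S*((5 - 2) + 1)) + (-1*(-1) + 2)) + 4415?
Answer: 5078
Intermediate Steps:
S = 5 (S = 7 - 1*2 = 7 - 2 = 5)
(33*(S*((5 - 2) + 1)) + (-1*(-1) + 2)) + 4415 = (33*(5*((5 - 2) + 1)) + (-1*(-1) + 2)) + 4415 = (33*(5*(3 + 1)) + (1 + 2)) + 4415 = (33*(5*4) + 3) + 4415 = (33*20 + 3) + 4415 = (660 + 3) + 4415 = 663 + 4415 = 5078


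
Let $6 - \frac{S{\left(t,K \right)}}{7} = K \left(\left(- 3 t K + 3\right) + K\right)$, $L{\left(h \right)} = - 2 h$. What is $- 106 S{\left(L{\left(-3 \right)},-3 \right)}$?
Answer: $-124656$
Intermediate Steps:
$S{\left(t,K \right)} = 42 - 7 K \left(3 + K - 3 K t\right)$ ($S{\left(t,K \right)} = 42 - 7 K \left(\left(- 3 t K + 3\right) + K\right) = 42 - 7 K \left(\left(- 3 K t + 3\right) + K\right) = 42 - 7 K \left(\left(3 - 3 K t\right) + K\right) = 42 - 7 K \left(3 + K - 3 K t\right)$)
$- 106 S{\left(L{\left(-3 \right)},-3 \right)} = - 106 \left(42 - -63 - 7 \left(-3\right)^{2} + 21 \left(\left(-2\right) \left(-3\right)\right) \left(-3\right)^{2}\right) = - 106 \left(42 + 63 - 63 + 21 \cdot 6 \cdot 9\right) = - 106 \left(42 + 63 - 63 + 1134\right) = \left(-106\right) 1176 = -124656$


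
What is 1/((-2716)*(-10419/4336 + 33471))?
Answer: -1084/98536369323 ≈ -1.1001e-8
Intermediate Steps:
1/((-2716)*(-10419/4336 + 33471)) = -1/(2716*(-10419*1/4336 + 33471)) = -1/(2716*(-10419/4336 + 33471)) = -1/(2716*145119837/4336) = -1/2716*4336/145119837 = -1084/98536369323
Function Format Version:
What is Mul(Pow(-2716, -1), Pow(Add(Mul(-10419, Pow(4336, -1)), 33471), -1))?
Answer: Rational(-1084, 98536369323) ≈ -1.1001e-8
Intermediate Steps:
Mul(Pow(-2716, -1), Pow(Add(Mul(-10419, Pow(4336, -1)), 33471), -1)) = Mul(Rational(-1, 2716), Pow(Add(Mul(-10419, Rational(1, 4336)), 33471), -1)) = Mul(Rational(-1, 2716), Pow(Add(Rational(-10419, 4336), 33471), -1)) = Mul(Rational(-1, 2716), Pow(Rational(145119837, 4336), -1)) = Mul(Rational(-1, 2716), Rational(4336, 145119837)) = Rational(-1084, 98536369323)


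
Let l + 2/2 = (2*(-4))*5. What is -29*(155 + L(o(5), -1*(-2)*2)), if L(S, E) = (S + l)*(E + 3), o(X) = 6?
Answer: 2610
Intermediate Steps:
l = -41 (l = -1 + (2*(-4))*5 = -1 - 8*5 = -1 - 40 = -41)
L(S, E) = (-41 + S)*(3 + E) (L(S, E) = (S - 41)*(E + 3) = (-41 + S)*(3 + E))
-29*(155 + L(o(5), -1*(-2)*2)) = -29*(155 + (-123 - 41*(-1*(-2))*2 + 3*6 + (-1*(-2)*2)*6)) = -29*(155 + (-123 - 82*2 + 18 + (2*2)*6)) = -29*(155 + (-123 - 41*4 + 18 + 4*6)) = -29*(155 + (-123 - 164 + 18 + 24)) = -29*(155 - 245) = -29*(-90) = 2610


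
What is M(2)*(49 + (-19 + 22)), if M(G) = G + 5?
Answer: 364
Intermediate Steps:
M(G) = 5 + G
M(2)*(49 + (-19 + 22)) = (5 + 2)*(49 + (-19 + 22)) = 7*(49 + 3) = 7*52 = 364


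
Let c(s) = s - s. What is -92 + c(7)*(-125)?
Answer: -92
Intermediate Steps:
c(s) = 0
-92 + c(7)*(-125) = -92 + 0*(-125) = -92 + 0 = -92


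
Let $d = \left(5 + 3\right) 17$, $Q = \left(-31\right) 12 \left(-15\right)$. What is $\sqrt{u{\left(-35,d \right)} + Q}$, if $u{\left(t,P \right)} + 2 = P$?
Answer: $\sqrt{5714} \approx 75.591$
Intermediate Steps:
$Q = 5580$ ($Q = \left(-372\right) \left(-15\right) = 5580$)
$d = 136$ ($d = 8 \cdot 17 = 136$)
$u{\left(t,P \right)} = -2 + P$
$\sqrt{u{\left(-35,d \right)} + Q} = \sqrt{\left(-2 + 136\right) + 5580} = \sqrt{134 + 5580} = \sqrt{5714}$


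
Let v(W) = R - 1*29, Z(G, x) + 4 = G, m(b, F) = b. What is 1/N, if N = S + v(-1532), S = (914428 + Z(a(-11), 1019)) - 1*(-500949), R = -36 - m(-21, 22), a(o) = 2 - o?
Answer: 1/1415342 ≈ 7.0654e-7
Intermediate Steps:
Z(G, x) = -4 + G
R = -15 (R = -36 - 1*(-21) = -36 + 21 = -15)
v(W) = -44 (v(W) = -15 - 1*29 = -15 - 29 = -44)
S = 1415386 (S = (914428 + (-4 + (2 - 1*(-11)))) - 1*(-500949) = (914428 + (-4 + (2 + 11))) + 500949 = (914428 + (-4 + 13)) + 500949 = (914428 + 9) + 500949 = 914437 + 500949 = 1415386)
N = 1415342 (N = 1415386 - 44 = 1415342)
1/N = 1/1415342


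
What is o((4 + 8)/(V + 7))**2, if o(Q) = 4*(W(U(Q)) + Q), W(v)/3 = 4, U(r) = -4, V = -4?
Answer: 4096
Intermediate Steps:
W(v) = 12 (W(v) = 3*4 = 12)
o(Q) = 48 + 4*Q (o(Q) = 4*(12 + Q) = 48 + 4*Q)
o((4 + 8)/(V + 7))**2 = (48 + 4*((4 + 8)/(-4 + 7)))**2 = (48 + 4*(12/3))**2 = (48 + 4*(12*(1/3)))**2 = (48 + 4*4)**2 = (48 + 16)**2 = 64**2 = 4096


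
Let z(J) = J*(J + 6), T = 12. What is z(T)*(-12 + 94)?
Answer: 17712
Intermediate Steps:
z(J) = J*(6 + J)
z(T)*(-12 + 94) = (12*(6 + 12))*(-12 + 94) = (12*18)*82 = 216*82 = 17712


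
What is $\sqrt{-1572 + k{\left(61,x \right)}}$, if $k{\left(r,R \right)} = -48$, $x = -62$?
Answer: $18 i \sqrt{5} \approx 40.249 i$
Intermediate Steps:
$\sqrt{-1572 + k{\left(61,x \right)}} = \sqrt{-1572 - 48} = \sqrt{-1620} = 18 i \sqrt{5}$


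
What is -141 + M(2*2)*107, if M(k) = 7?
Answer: 608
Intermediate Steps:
-141 + M(2*2)*107 = -141 + 7*107 = -141 + 749 = 608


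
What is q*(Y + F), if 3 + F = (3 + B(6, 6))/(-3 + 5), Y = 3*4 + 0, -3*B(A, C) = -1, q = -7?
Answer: -224/3 ≈ -74.667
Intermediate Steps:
B(A, C) = ⅓ (B(A, C) = -⅓*(-1) = ⅓)
Y = 12 (Y = 12 + 0 = 12)
F = -4/3 (F = -3 + (3 + ⅓)/(-3 + 5) = -3 + (10/3)/2 = -3 + (10/3)*(½) = -3 + 5/3 = -4/3 ≈ -1.3333)
q*(Y + F) = -7*(12 - 4/3) = -7*32/3 = -224/3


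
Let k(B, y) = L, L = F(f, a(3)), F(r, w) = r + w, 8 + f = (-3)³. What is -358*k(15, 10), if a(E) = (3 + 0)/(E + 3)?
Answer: 12351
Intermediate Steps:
f = -35 (f = -8 + (-3)³ = -8 - 27 = -35)
a(E) = 3/(3 + E)
L = -69/2 (L = -35 + 3/(3 + 3) = -35 + 3/6 = -35 + 3*(⅙) = -35 + ½ = -69/2 ≈ -34.500)
k(B, y) = -69/2
-358*k(15, 10) = -358*(-69/2) = 12351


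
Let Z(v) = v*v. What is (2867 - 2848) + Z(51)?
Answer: 2620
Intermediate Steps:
Z(v) = v**2
(2867 - 2848) + Z(51) = (2867 - 2848) + 51**2 = 19 + 2601 = 2620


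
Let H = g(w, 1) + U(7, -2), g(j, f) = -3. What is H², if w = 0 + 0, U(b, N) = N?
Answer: 25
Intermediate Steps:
w = 0
H = -5 (H = -3 - 2 = -5)
H² = (-5)² = 25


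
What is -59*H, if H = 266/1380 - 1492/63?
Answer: 20081653/14490 ≈ 1385.9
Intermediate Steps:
H = -340367/14490 (H = 266*(1/1380) - 1492*1/63 = 133/690 - 1492/63 = -340367/14490 ≈ -23.490)
-59*H = -59*(-340367/14490) = 20081653/14490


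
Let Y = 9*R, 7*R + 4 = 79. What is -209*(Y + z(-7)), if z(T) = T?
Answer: -130834/7 ≈ -18691.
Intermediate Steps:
R = 75/7 (R = -4/7 + (⅐)*79 = -4/7 + 79/7 = 75/7 ≈ 10.714)
Y = 675/7 (Y = 9*(75/7) = 675/7 ≈ 96.429)
-209*(Y + z(-7)) = -209*(675/7 - 7) = -209*626/7 = -130834/7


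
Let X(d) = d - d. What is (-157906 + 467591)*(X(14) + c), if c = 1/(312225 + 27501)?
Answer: 309685/339726 ≈ 0.91157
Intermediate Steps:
X(d) = 0
c = 1/339726 ≈ 2.9435e-6
(-157906 + 467591)*(X(14) + c) = (-157906 + 467591)*(0 + 1/339726) = 309685*(1/339726) = 309685/339726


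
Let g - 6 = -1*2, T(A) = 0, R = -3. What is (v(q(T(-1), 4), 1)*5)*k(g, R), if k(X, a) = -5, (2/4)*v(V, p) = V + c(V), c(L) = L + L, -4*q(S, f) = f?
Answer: 150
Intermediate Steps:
q(S, f) = -f/4
c(L) = 2*L
v(V, p) = 6*V (v(V, p) = 2*(V + 2*V) = 2*(3*V) = 6*V)
g = 4 (g = 6 - 1*2 = 6 - 2 = 4)
(v(q(T(-1), 4), 1)*5)*k(g, R) = ((6*(-1/4*4))*5)*(-5) = ((6*(-1))*5)*(-5) = -6*5*(-5) = -30*(-5) = 150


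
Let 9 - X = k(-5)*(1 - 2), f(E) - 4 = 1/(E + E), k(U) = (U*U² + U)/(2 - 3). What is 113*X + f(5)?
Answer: 157111/10 ≈ 15711.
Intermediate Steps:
k(U) = -U - U³ (k(U) = (U³ + U)/(-1) = (U + U³)*(-1) = -U - U³)
f(E) = 4 + 1/(2*E) (f(E) = 4 + 1/(E + E) = 4 + 1/(2*E))
X = 139 (X = 9 - (-1*(-5) - 1*(-5)³)*(1 - 2) = 9 - (5 - 1*(-125))*(-1) = 9 - (5 + 125)*(-1) = 9 - 130*(-1) = 9 - 1*(-130) = 9 + 130 = 139)
113*X + f(5) = 113*139 + (4 + (½)/5) = 15707 + (4 + (½)*(⅕)) = 15707 + (4 + ⅒) = 15707 + 41/10 = 157111/10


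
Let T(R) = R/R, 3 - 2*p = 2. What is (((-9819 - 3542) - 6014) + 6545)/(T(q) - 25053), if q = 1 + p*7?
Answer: 6415/12526 ≈ 0.51213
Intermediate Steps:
p = ½ (p = 3/2 - ½*2 = 3/2 - 1 = ½ ≈ 0.50000)
q = 9/2 (q = 1 + (½)*7 = 1 + 7/2 = 9/2 ≈ 4.5000)
T(R) = 1
(((-9819 - 3542) - 6014) + 6545)/(T(q) - 25053) = (((-9819 - 3542) - 6014) + 6545)/(1 - 25053) = ((-13361 - 6014) + 6545)/(-25052) = (-19375 + 6545)*(-1/25052) = -12830*(-1/25052) = 6415/12526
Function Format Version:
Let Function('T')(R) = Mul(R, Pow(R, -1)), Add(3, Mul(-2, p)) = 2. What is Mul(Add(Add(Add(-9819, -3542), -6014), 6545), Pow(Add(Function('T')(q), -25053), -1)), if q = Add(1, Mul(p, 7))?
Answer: Rational(6415, 12526) ≈ 0.51213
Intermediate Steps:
p = Rational(1, 2) (p = Add(Rational(3, 2), Mul(Rational(-1, 2), 2)) = Add(Rational(3, 2), -1) = Rational(1, 2) ≈ 0.50000)
q = Rational(9, 2) (q = Add(1, Mul(Rational(1, 2), 7)) = Add(1, Rational(7, 2)) = Rational(9, 2) ≈ 4.5000)
Function('T')(R) = 1
Mul(Add(Add(Add(-9819, -3542), -6014), 6545), Pow(Add(Function('T')(q), -25053), -1)) = Mul(Add(Add(Add(-9819, -3542), -6014), 6545), Pow(Add(1, -25053), -1)) = Mul(Add(Add(-13361, -6014), 6545), Pow(-25052, -1)) = Mul(Add(-19375, 6545), Rational(-1, 25052)) = Mul(-12830, Rational(-1, 25052)) = Rational(6415, 12526)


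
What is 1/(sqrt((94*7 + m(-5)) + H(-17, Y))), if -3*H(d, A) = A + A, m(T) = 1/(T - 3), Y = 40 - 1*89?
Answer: 2*sqrt(99438)/16573 ≈ 0.038054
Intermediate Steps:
Y = -49 (Y = 40 - 89 = -49)
m(T) = 1/(-3 + T)
H(d, A) = -2*A/3 (H(d, A) = -(A + A)/3 = -2*A/3)
1/(sqrt((94*7 + m(-5)) + H(-17, Y))) = 1/(sqrt((94*7 + 1/(-3 - 5)) - 2/3*(-49))) = 1/(sqrt((658 + 1/(-8)) + 98/3)) = 1/(sqrt((658 - 1/8) + 98/3)) = 1/(sqrt(5263/8 + 98/3)) = 1/(sqrt(16573/24)) = 1/(sqrt(99438)/12) = 2*sqrt(99438)/16573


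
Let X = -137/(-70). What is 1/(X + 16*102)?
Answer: 70/114377 ≈ 0.00061201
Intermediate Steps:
X = 137/70 (X = -137*(-1/70) = 137/70 ≈ 1.9571)
1/(X + 16*102) = 1/(137/70 + 16*102) = 1/(137/70 + 1632) = 1/(114377/70) = 70/114377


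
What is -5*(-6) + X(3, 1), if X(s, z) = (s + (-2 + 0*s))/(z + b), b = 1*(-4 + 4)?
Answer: 31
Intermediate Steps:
b = 0 (b = 1*0 = 0)
X(s, z) = (-2 + s)/z (X(s, z) = (s + (-2 + 0*s))/(z + 0) = (s + (-2 + 0))/z = (s - 2)/z = (-2 + s)/z)
-5*(-6) + X(3, 1) = -5*(-6) + (-2 + 3)/1 = 30 + 1*1 = 30 + 1 = 31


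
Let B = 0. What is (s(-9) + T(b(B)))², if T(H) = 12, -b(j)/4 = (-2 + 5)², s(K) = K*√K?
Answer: -585 - 648*I ≈ -585.0 - 648.0*I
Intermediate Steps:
s(K) = K^(3/2)
b(j) = -36 (b(j) = -4*(-2 + 5)² = -4*3² = -4*9 = -36)
(s(-9) + T(b(B)))² = ((-9)^(3/2) + 12)² = (-27*I + 12)² = (12 - 27*I)²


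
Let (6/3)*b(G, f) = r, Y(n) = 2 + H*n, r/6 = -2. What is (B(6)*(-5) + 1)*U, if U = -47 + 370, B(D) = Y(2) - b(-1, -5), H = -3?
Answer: -2907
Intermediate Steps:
r = -12 (r = 6*(-2) = -12)
Y(n) = 2 - 3*n
b(G, f) = -6 (b(G, f) = (1/2)*(-12) = -6)
B(D) = 2 (B(D) = (2 - 3*2) - 1*(-6) = (2 - 6) + 6 = -4 + 6 = 2)
U = 323
(B(6)*(-5) + 1)*U = (2*(-5) + 1)*323 = (-10 + 1)*323 = -9*323 = -2907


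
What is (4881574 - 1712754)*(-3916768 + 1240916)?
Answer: -8479293334640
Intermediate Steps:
(4881574 - 1712754)*(-3916768 + 1240916) = 3168820*(-2675852) = -8479293334640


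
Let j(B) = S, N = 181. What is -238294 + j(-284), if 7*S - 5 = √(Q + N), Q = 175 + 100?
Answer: -1668053/7 + 2*√114/7 ≈ -2.3829e+5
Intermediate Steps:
Q = 275
S = 5/7 + 2*√114/7 (S = 5/7 + √(275 + 181)/7 = 5/7 + √456/7 = 5/7 + (2*√114)/7 = 5/7 + 2*√114/7 ≈ 3.7649)
j(B) = 5/7 + 2*√114/7
-238294 + j(-284) = -238294 + (5/7 + 2*√114/7) = -1668053/7 + 2*√114/7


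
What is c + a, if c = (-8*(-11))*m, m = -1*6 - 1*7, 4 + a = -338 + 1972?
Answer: 486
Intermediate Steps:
a = 1630 (a = -4 + (-338 + 1972) = -4 + 1634 = 1630)
m = -13 (m = -6 - 7 = -13)
c = -1144 (c = -8*(-11)*(-13) = 88*(-13) = -1144)
c + a = -1144 + 1630 = 486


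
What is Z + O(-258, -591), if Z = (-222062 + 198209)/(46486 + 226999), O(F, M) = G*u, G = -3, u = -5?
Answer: 4078422/273485 ≈ 14.913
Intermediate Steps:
O(F, M) = 15 (O(F, M) = -3*(-5) = 15)
Z = -23853/273485 ≈ -0.087219
Z + O(-258, -591) = -23853/273485 + 15 = 4078422/273485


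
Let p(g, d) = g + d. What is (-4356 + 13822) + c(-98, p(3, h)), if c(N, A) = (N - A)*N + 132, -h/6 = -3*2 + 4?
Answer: 20672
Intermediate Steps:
h = 12 (h = -6*(-3*2 + 4) = -6*(-6 + 4) = -6*(-2) = 12)
p(g, d) = d + g
c(N, A) = 132 + N*(N - A) (c(N, A) = N*(N - A) + 132 = 132 + N*(N - A))
(-4356 + 13822) + c(-98, p(3, h)) = (-4356 + 13822) + (132 + (-98)² - 1*(12 + 3)*(-98)) = 9466 + (132 + 9604 - 1*15*(-98)) = 9466 + (132 + 9604 + 1470) = 9466 + 11206 = 20672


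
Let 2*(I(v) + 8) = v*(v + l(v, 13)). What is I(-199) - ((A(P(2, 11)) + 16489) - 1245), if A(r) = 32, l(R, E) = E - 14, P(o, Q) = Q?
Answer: 4616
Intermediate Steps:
l(R, E) = -14 + E
I(v) = -8 + v*(-1 + v)/2 (I(v) = -8 + (v*(v + (-14 + 13)))/2 = -8 + (v*(v - 1))/2 = -8 + (v*(-1 + v))/2 = -8 + v*(-1 + v)/2)
I(-199) - ((A(P(2, 11)) + 16489) - 1245) = (-8 + (1/2)*(-199)**2 - 1/2*(-199)) - ((32 + 16489) - 1245) = (-8 + (1/2)*39601 + 199/2) - (16521 - 1245) = (-8 + 39601/2 + 199/2) - 1*15276 = 19892 - 15276 = 4616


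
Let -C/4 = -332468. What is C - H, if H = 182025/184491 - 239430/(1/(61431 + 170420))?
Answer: 1137969490005973/20499 ≈ 5.5513e+10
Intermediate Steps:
C = 1329872 (C = -4*(-332468) = 1329872)
H = -1137942228959845/20499 (H = 182025*(1/184491) - 239430/(1/231851) = 20225/20499 - 239430/1/231851 = 20225/20499 - 239430*231851 = 20225/20499 - 55512084930 = -1137942228959845/20499 ≈ -5.5512e+10)
C - H = 1329872 - 1*(-1137942228959845/20499) = 1329872 + 1137942228959845/20499 = 1137969490005973/20499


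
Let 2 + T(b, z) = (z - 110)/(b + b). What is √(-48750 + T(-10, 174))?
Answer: 8*I*√19045/5 ≈ 220.81*I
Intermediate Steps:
T(b, z) = -2 + (-110 + z)/(2*b) (T(b, z) = -2 + (z - 110)/(b + b) = -2 + (-110 + z)/((2*b)) = -2 + (-110 + z)*(1/(2*b)) = -2 + (-110 + z)/(2*b))
√(-48750 + T(-10, 174)) = √(-48750 + (½)*(-110 + 174 - 4*(-10))/(-10)) = √(-48750 + (½)*(-⅒)*(-110 + 174 + 40)) = √(-48750 + (½)*(-⅒)*104) = √(-48750 - 26/5) = √(-243776/5) = 8*I*√19045/5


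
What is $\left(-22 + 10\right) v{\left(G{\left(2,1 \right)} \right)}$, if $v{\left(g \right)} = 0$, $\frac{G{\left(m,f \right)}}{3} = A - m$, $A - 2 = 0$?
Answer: $0$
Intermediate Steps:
$A = 2$ ($A = 2 + 0 = 2$)
$G{\left(m,f \right)} = 6 - 3 m$ ($G{\left(m,f \right)} = 3 \left(2 - m\right) = 6 - 3 m$)
$\left(-22 + 10\right) v{\left(G{\left(2,1 \right)} \right)} = \left(-22 + 10\right) 0 = \left(-12\right) 0 = 0$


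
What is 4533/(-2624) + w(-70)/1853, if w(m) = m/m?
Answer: -8397025/4862272 ≈ -1.7270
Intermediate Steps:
w(m) = 1
4533/(-2624) + w(-70)/1853 = 4533/(-2624) + 1/1853 = 4533*(-1/2624) + 1*(1/1853) = -4533/2624 + 1/1853 = -8397025/4862272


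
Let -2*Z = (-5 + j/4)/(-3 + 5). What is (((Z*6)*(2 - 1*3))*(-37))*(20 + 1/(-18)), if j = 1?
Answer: 252377/48 ≈ 5257.9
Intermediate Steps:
Z = 19/16 (Z = -(-5 + 1/4)/(2*(-3 + 5)) = -(-5 + 1*(1/4))/(2*2) = -(-5 + 1/4)/(2*2) = -(-19)/(8*2) = -1/2*(-19/8) = 19/16 ≈ 1.1875)
(((Z*6)*(2 - 1*3))*(-37))*(20 + 1/(-18)) = ((((19/16)*6)*(2 - 1*3))*(-37))*(20 + 1/(-18)) = ((57*(2 - 3)/8)*(-37))*(20 - 1/18) = (((57/8)*(-1))*(-37))*(359/18) = -57/8*(-37)*(359/18) = (2109/8)*(359/18) = 252377/48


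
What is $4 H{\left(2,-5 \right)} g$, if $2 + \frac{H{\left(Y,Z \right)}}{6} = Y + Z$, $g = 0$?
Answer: $0$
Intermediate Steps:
$H{\left(Y,Z \right)} = -12 + 6 Y + 6 Z$ ($H{\left(Y,Z \right)} = -12 + 6 \left(Y + Z\right) = -12 + \left(6 Y + 6 Z\right) = -12 + 6 Y + 6 Z$)
$4 H{\left(2,-5 \right)} g = 4 \left(-12 + 6 \cdot 2 + 6 \left(-5\right)\right) 0 = 4 \left(-12 + 12 - 30\right) 0 = 4 \left(-30\right) 0 = \left(-120\right) 0 = 0$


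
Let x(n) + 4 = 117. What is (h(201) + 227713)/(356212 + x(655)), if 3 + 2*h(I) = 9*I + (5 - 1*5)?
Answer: 228616/356325 ≈ 0.64159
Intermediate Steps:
h(I) = -3/2 + 9*I/2 (h(I) = -3/2 + (9*I + (5 - 1*5))/2 = -3/2 + (9*I + (5 - 5))/2 = -3/2 + (9*I + 0)/2 = -3/2 + (9*I)/2 = -3/2 + 9*I/2)
x(n) = 113 (x(n) = -4 + 117 = 113)
(h(201) + 227713)/(356212 + x(655)) = ((-3/2 + (9/2)*201) + 227713)/(356212 + 113) = ((-3/2 + 1809/2) + 227713)/356325 = (903 + 227713)*(1/356325) = 228616*(1/356325) = 228616/356325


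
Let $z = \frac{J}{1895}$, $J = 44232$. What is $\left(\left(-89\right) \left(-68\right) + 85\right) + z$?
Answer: $\frac{11673847}{1895} \approx 6160.3$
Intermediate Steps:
$z = \frac{44232}{1895} \approx 23.341$
$\left(\left(-89\right) \left(-68\right) + 85\right) + z = \left(\left(-89\right) \left(-68\right) + 85\right) + \frac{44232}{1895} = \left(6052 + 85\right) + \frac{44232}{1895} = 6137 + \frac{44232}{1895} = \frac{11673847}{1895}$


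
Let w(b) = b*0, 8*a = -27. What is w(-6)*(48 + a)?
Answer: 0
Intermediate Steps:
a = -27/8 (a = (⅛)*(-27) = -27/8 ≈ -3.3750)
w(b) = 0
w(-6)*(48 + a) = 0*(48 - 27/8) = 0*(357/8) = 0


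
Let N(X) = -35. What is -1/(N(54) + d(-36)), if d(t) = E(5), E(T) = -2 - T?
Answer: 1/42 ≈ 0.023810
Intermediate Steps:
d(t) = -7 (d(t) = -2 - 1*5 = -2 - 5 = -7)
-1/(N(54) + d(-36)) = -1/(-35 - 7) = -1/(-42) = -1*(-1/42) = 1/42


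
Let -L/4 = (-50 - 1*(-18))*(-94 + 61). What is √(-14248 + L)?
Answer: 2*I*√4618 ≈ 135.91*I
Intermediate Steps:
L = -4224 (L = -4*(-50 - 1*(-18))*(-94 + 61) = -4*(-50 + 18)*(-33) = -(-128)*(-33) = -4*1056 = -4224)
√(-14248 + L) = √(-14248 - 4224) = √(-18472) = 2*I*√4618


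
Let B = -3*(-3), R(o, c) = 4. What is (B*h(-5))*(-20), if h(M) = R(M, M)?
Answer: -720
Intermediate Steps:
h(M) = 4
B = 9
(B*h(-5))*(-20) = (9*4)*(-20) = 36*(-20) = -720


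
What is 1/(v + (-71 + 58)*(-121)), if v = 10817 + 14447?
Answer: 1/26837 ≈ 3.7262e-5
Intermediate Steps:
v = 25264
1/(v + (-71 + 58)*(-121)) = 1/(25264 + (-71 + 58)*(-121)) = 1/(25264 - 13*(-121)) = 1/(25264 + 1573) = 1/26837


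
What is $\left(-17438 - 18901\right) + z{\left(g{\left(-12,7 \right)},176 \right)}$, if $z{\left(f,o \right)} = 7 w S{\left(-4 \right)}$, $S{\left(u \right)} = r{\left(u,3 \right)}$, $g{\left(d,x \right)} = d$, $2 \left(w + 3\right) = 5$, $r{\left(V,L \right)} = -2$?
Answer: $-36332$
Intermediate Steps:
$w = - \frac{1}{2}$ ($w = -3 + \frac{1}{2} \cdot 5 = -3 + \frac{5}{2} = - \frac{1}{2} \approx -0.5$)
$S{\left(u \right)} = -2$
$z{\left(f,o \right)} = 7$ ($z{\left(f,o \right)} = 7 \left(- \frac{1}{2}\right) \left(-2\right) = \left(- \frac{7}{2}\right) \left(-2\right) = 7$)
$\left(-17438 - 18901\right) + z{\left(g{\left(-12,7 \right)},176 \right)} = \left(-17438 - 18901\right) + 7 = -36339 + 7 = -36332$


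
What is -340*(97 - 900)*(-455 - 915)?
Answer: -374037400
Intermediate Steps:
-340*(97 - 900)*(-455 - 915) = -(-273020)*(-1370) = -340*1100110 = -374037400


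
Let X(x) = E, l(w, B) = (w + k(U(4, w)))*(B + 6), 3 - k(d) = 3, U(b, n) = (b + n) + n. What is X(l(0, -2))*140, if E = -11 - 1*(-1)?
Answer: -1400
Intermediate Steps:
U(b, n) = b + 2*n
k(d) = 0 (k(d) = 3 - 1*3 = 3 - 3 = 0)
l(w, B) = w*(6 + B) (l(w, B) = (w + 0)*(B + 6) = w*(6 + B))
E = -10 (E = -11 + 1 = -10)
X(x) = -10
X(l(0, -2))*140 = -10*140 = -1400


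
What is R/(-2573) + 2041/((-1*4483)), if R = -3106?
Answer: 8672705/11534759 ≈ 0.75188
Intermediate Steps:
R/(-2573) + 2041/((-1*4483)) = -3106/(-2573) + 2041/((-1*4483)) = -3106*(-1/2573) + 2041/(-4483) = 3106/2573 + 2041*(-1/4483) = 3106/2573 - 2041/4483 = 8672705/11534759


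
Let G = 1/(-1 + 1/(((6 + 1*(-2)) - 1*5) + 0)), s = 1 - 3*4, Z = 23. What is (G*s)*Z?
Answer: 253/2 ≈ 126.50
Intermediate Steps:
s = -11 (s = 1 - 12 = -11)
G = -½ (G = 1/(-1 + 1/(((6 - 2) - 5) + 0)) = 1/(-1 + 1/((4 - 5) + 0)) = 1/(-1 + 1/(-1 + 0)) = 1/(-1 + 1/(-1)) = 1/(-1 - 1) = 1/(-2) = -½ ≈ -0.50000)
(G*s)*Z = -½*(-11)*23 = (11/2)*23 = 253/2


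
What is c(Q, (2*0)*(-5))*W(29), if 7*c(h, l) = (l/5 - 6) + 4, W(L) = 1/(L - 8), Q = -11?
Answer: -2/147 ≈ -0.013605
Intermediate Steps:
W(L) = 1/(-8 + L)
c(h, l) = -2/7 + l/35 (c(h, l) = ((l/5 - 6) + 4)/7 = ((-6 + l/5) + 4)/7 = (-2 + l/5)/7 = -2/7 + l/35)
c(Q, (2*0)*(-5))*W(29) = (-2/7 + ((2*0)*(-5))/35)/(-8 + 29) = (-2/7 + (0*(-5))/35)/21 = (-2/7 + (1/35)*0)*(1/21) = (-2/7 + 0)*(1/21) = -2/7*1/21 = -2/147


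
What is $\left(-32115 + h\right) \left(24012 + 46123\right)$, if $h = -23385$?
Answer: $-3892492500$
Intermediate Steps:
$\left(-32115 + h\right) \left(24012 + 46123\right) = \left(-32115 - 23385\right) \left(24012 + 46123\right) = \left(-55500\right) 70135 = -3892492500$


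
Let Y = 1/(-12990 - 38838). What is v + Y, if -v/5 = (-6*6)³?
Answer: 12090435839/51828 ≈ 2.3328e+5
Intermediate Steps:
Y = -1/51828 (Y = 1/(-51828) = -1/51828 ≈ -1.9295e-5)
v = 233280 (v = -5*(-6*6)³ = -5*(-36)³ = -5*(-46656) = 233280)
v + Y = 233280 - 1/51828 = 12090435839/51828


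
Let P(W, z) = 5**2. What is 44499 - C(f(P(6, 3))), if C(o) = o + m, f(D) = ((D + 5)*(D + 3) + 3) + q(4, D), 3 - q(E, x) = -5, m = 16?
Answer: 43632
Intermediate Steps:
P(W, z) = 25
q(E, x) = 8 (q(E, x) = 3 - 1*(-5) = 3 + 5 = 8)
f(D) = 11 + (3 + D)*(5 + D) (f(D) = ((D + 5)*(D + 3) + 3) + 8 = ((5 + D)*(3 + D) + 3) + 8 = ((3 + D)*(5 + D) + 3) + 8 = (3 + (3 + D)*(5 + D)) + 8 = 11 + (3 + D)*(5 + D))
C(o) = 16 + o (C(o) = o + 16 = 16 + o)
44499 - C(f(P(6, 3))) = 44499 - (16 + (26 + 25**2 + 8*25)) = 44499 - (16 + (26 + 625 + 200)) = 44499 - (16 + 851) = 44499 - 1*867 = 44499 - 867 = 43632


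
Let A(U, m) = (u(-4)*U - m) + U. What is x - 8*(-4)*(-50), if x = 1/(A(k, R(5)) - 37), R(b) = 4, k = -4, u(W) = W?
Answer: -46401/29 ≈ -1600.0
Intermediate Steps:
A(U, m) = -m - 3*U (A(U, m) = (-4*U - m) + U = (-m - 4*U) + U = -m - 3*U)
x = -1/29 (x = 1/((-1*4 - 3*(-4)) - 37) = 1/((-4 + 12) - 37) = 1/(8 - 37) = 1/(-29) = -1/29 ≈ -0.034483)
x - 8*(-4)*(-50) = -1/29 - 8*(-4)*(-50) = -1/29 + 32*(-50) = -1/29 - 1600 = -46401/29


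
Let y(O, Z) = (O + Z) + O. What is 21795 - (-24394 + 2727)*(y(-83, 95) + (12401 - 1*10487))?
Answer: 39954076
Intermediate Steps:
y(O, Z) = Z + 2*O
21795 - (-24394 + 2727)*(y(-83, 95) + (12401 - 1*10487)) = 21795 - (-24394 + 2727)*((95 + 2*(-83)) + (12401 - 1*10487)) = 21795 - (-21667)*((95 - 166) + (12401 - 10487)) = 21795 - (-21667)*(-71 + 1914) = 21795 - (-21667)*1843 = 21795 - 1*(-39932281) = 21795 + 39932281 = 39954076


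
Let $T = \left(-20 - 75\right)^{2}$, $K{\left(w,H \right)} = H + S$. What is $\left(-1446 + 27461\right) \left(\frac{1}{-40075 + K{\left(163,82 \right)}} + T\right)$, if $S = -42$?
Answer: $\frac{1879926492422}{8007} \approx 2.3479 \cdot 10^{8}$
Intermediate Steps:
$K{\left(w,H \right)} = -42 + H$ ($K{\left(w,H \right)} = H - 42 = -42 + H$)
$T = 9025$ ($T = \left(-95\right)^{2} = 9025$)
$\left(-1446 + 27461\right) \left(\frac{1}{-40075 + K{\left(163,82 \right)}} + T\right) = \left(-1446 + 27461\right) \left(\frac{1}{-40075 + \left(-42 + 82\right)} + 9025\right) = 26015 \left(\frac{1}{-40075 + 40} + 9025\right) = 26015 \left(\frac{1}{-40035} + 9025\right) = 26015 \left(- \frac{1}{40035} + 9025\right) = 26015 \cdot \frac{361315874}{40035} = \frac{1879926492422}{8007}$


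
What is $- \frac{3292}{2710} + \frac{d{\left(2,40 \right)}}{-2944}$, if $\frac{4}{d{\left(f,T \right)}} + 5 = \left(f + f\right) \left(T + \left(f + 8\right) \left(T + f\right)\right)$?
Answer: $- \frac{444604623}{366001760} \approx -1.2148$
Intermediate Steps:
$d{\left(f,T \right)} = \frac{4}{-5 + 2 f \left(T + \left(8 + f\right) \left(T + f\right)\right)}$ ($d{\left(f,T \right)} = \frac{4}{-5 + \left(f + f\right) \left(T + \left(f + 8\right) \left(T + f\right)\right)} = \frac{4}{-5 + 2 f \left(T + \left(8 + f\right) \left(T + f\right)\right)}$)
$- \frac{3292}{2710} + \frac{d{\left(2,40 \right)}}{-2944} = - \frac{3292}{2710} + \frac{4 \frac{1}{-5 + 2 \cdot 2^{3} + 16 \cdot 2^{2} + 2 \cdot 40 \cdot 2^{2} + 18 \cdot 40 \cdot 2}}{-2944} = \left(-3292\right) \frac{1}{2710} + \frac{4}{-5 + 2 \cdot 8 + 16 \cdot 4 + 2 \cdot 40 \cdot 4 + 1440} \left(- \frac{1}{2944}\right) = - \frac{1646}{1355} + \frac{4}{-5 + 16 + 64 + 320 + 1440} \left(- \frac{1}{2944}\right) = - \frac{1646}{1355} + \frac{4}{1835} \left(- \frac{1}{2944}\right) = - \frac{1646}{1355} - \frac{1}{1350560} = - \frac{444604623}{366001760}$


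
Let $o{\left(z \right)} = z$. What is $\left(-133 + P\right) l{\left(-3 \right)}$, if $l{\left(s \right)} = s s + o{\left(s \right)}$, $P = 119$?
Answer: $-84$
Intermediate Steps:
$l{\left(s \right)} = s + s^{2}$ ($l{\left(s \right)} = s s + s = s^{2} + s = s + s^{2}$)
$\left(-133 + P\right) l{\left(-3 \right)} = \left(-133 + 119\right) \left(- 3 \left(1 - 3\right)\right) = - 14 \left(\left(-3\right) \left(-2\right)\right) = \left(-14\right) 6 = -84$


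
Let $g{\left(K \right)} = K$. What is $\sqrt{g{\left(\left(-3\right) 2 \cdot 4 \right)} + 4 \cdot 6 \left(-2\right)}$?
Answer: $6 i \sqrt{2} \approx 8.4853 i$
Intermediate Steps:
$\sqrt{g{\left(\left(-3\right) 2 \cdot 4 \right)} + 4 \cdot 6 \left(-2\right)} = \sqrt{\left(-3\right) 2 \cdot 4 + 4 \cdot 6 \left(-2\right)} = \sqrt{\left(-6\right) 4 + 24 \left(-2\right)} = \sqrt{-24 - 48} = \sqrt{-72} = 6 i \sqrt{2}$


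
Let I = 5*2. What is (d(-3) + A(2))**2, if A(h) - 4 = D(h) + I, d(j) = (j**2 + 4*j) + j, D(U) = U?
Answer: 100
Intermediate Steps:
I = 10
d(j) = j**2 + 5*j
A(h) = 14 + h (A(h) = 4 + (h + 10) = 4 + (10 + h) = 14 + h)
(d(-3) + A(2))**2 = (-3*(5 - 3) + (14 + 2))**2 = (-3*2 + 16)**2 = (-6 + 16)**2 = 10**2 = 100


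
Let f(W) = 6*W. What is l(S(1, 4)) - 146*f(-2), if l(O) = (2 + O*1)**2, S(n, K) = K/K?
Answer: 1761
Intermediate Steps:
S(n, K) = 1
l(O) = (2 + O)**2
l(S(1, 4)) - 146*f(-2) = (2 + 1)**2 - 876*(-2) = 3**2 - 146*(-12) = 9 + 1752 = 1761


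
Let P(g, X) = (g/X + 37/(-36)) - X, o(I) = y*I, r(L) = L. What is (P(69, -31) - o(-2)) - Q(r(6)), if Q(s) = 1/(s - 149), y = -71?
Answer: -18232385/159588 ≈ -114.25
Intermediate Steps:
Q(s) = 1/(-149 + s)
o(I) = -71*I
P(g, X) = -37/36 - X + g/X (P(g, X) = (g/X + 37*(-1/36)) - X = (g/X - 37/36) - X = (-37/36 + g/X) - X = -37/36 - X + g/X)
(P(69, -31) - o(-2)) - Q(r(6)) = ((-37/36 - 1*(-31) + 69/(-31)) - (-71)*(-2)) - 1/(-149 + 6) = ((-37/36 + 31 + 69*(-1/31)) - 1*142) - 1/(-143) = ((-37/36 + 31 - 69/31) - 142) - 1*(-1/143) = (30965/1116 - 142) + 1/143 = -127507/1116 + 1/143 = -18232385/159588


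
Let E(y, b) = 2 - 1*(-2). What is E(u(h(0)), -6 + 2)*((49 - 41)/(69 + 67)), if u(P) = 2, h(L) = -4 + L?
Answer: 4/17 ≈ 0.23529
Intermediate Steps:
E(y, b) = 4 (E(y, b) = 2 + 2 = 4)
E(u(h(0)), -6 + 2)*((49 - 41)/(69 + 67)) = 4*((49 - 41)/(69 + 67)) = 4*(8/136) = 4*(8*(1/136)) = 4*(1/17) = 4/17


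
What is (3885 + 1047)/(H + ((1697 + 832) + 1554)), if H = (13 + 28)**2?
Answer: 1233/1441 ≈ 0.85566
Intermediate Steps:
H = 1681 (H = 41**2 = 1681)
(3885 + 1047)/(H + ((1697 + 832) + 1554)) = (3885 + 1047)/(1681 + ((1697 + 832) + 1554)) = 4932/(1681 + (2529 + 1554)) = 4932/(1681 + 4083) = 4932/5764 = 4932*(1/5764) = 1233/1441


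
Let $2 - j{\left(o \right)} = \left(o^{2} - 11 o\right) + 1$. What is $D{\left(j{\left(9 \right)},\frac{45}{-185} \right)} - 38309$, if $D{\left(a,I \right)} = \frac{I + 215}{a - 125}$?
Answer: $- \frac{75127922}{1961} \approx -38311.0$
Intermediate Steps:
$j{\left(o \right)} = 1 - o^{2} + 11 o$ ($j{\left(o \right)} = 2 - \left(\left(o^{2} - 11 o\right) + 1\right) = 2 - \left(1 + o^{2} - 11 o\right) = 1 - o^{2} + 11 o$)
$D{\left(a,I \right)} = \frac{215 + I}{-125 + a}$
$D{\left(j{\left(9 \right)},\frac{45}{-185} \right)} - 38309 = \frac{215 + \frac{45}{-185}}{-125 + \left(1 - 9^{2} + 11 \cdot 9\right)} - 38309 = \frac{215 + 45 \left(- \frac{1}{185}\right)}{-125 + \left(1 - 81 + 99\right)} - 38309 = \frac{215 - \frac{9}{37}}{-125 + \left(1 - 81 + 99\right)} - 38309 = \frac{1}{-125 + 19} \cdot \frac{7946}{37} - 38309 = \frac{1}{-106} \cdot \frac{7946}{37} - 38309 = \left(- \frac{1}{106}\right) \frac{7946}{37} - 38309 = - \frac{3973}{1961} - 38309 = - \frac{75127922}{1961}$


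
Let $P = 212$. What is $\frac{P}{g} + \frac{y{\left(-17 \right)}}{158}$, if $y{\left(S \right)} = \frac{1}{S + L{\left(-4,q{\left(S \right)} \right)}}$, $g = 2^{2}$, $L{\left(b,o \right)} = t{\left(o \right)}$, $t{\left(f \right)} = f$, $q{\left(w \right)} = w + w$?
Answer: $\frac{427073}{8058} \approx 53.0$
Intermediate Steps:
$q{\left(w \right)} = 2 w$
$L{\left(b,o \right)} = o$
$g = 4$
$y{\left(S \right)} = \frac{1}{3 S}$ ($y{\left(S \right)} = \frac{1}{S + 2 S} = \frac{1}{3 S}$)
$\frac{P}{g} + \frac{y{\left(-17 \right)}}{158} = \frac{212}{4} + \frac{\frac{1}{3} \frac{1}{-17}}{158} = 212 \cdot \frac{1}{4} + \frac{1}{3} \left(- \frac{1}{17}\right) \frac{1}{158} = 53 - \frac{1}{8058} = \frac{427073}{8058}$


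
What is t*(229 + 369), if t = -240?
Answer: -143520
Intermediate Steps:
t*(229 + 369) = -240*(229 + 369) = -240*598 = -143520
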